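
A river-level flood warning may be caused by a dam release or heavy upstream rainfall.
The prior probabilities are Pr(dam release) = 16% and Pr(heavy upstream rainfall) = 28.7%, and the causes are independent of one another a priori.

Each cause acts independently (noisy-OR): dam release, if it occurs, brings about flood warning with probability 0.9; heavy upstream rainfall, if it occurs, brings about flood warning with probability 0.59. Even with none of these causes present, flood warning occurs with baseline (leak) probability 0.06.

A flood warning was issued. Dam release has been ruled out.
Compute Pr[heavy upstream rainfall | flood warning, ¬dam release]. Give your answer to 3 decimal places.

Pr[heavy upstream rainfall | flood warning, ¬dam release] ≈ 0.805

Under noisy-OR, P(flood warning | causes) = 1 − (1−0.06)·∏(1−qᵢ) over the active causes.
P(flood warning | ¬dam release) = 0.06*0.713 + 0.6146*0.287 = 0.042780 + 0.176390 = 0.219170
Restricting to configurations with heavy upstream rainfall present: 0.6146*0.287 = 0.176390.
P(heavy upstream rainfall | flood warning, ¬dam release) = 0.176390 / 0.219170 ≈ 0.805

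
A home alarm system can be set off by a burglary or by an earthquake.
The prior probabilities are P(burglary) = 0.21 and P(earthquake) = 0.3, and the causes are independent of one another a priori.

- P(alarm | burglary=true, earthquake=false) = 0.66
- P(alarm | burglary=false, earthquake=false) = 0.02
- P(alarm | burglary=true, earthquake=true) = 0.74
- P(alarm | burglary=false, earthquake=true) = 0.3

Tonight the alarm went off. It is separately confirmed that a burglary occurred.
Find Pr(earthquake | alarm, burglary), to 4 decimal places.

Pr(earthquake | alarm, burglary) ≈ 0.3246

By total probability over both values of earthquake:
  P(alarm | burglary) = 0.66*0.7 + 0.74*0.3
        = 0.462000 + 0.222000 = 0.684000
Keeping only the earthquake-present terms gives 0.222000, so
  P(earthquake | alarm, burglary) = 0.222000 / 0.684000 ≈ 0.3246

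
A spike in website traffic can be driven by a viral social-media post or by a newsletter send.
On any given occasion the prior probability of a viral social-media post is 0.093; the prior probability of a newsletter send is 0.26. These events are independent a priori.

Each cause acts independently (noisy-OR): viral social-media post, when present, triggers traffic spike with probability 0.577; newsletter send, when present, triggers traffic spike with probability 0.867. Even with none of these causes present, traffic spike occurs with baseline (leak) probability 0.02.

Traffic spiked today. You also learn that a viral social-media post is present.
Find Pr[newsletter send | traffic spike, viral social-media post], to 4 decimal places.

Pr[newsletter send | traffic spike, viral social-media post] ≈ 0.3619

Under noisy-OR, P(traffic spike | causes) = 1 − (1−0.02)·∏(1−qᵢ) over the active causes.
P(traffic spike | viral social-media post) = 0.58546×0.74 + 0.944866×0.26 = 0.433240 + 0.245665 = 0.678905
The newsletter send-present share is 0.944866×0.26 = 0.245665.
Hence the posterior is 0.245665/0.678905 ≈ 0.3619.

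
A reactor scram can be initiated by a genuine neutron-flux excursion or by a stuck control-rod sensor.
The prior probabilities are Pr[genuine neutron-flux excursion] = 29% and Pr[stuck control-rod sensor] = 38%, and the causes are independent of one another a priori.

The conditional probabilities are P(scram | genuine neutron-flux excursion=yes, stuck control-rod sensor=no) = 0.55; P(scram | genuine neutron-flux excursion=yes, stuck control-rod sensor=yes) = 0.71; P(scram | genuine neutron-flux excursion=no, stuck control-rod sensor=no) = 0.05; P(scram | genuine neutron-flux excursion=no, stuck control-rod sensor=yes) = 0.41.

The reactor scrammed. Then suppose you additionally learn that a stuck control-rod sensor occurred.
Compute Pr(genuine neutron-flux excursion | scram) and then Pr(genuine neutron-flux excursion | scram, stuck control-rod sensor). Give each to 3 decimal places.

P(scram) = 0.05×0.71×0.62 + 0.41×0.71×0.38 + 0.55×0.29×0.62 + 0.71×0.29×0.38 = 0.022010 + 0.110618 + 0.098890 + 0.078242 = 0.309760
Restricting to configurations with genuine neutron-flux excursion present: 0.098890 + 0.078242 = 0.177132.
P(genuine neutron-flux excursion | scram) = 0.177132 / 0.309760 ≈ 0.572

Now also conditioning on stuck control-rod sensor=true:
Weight on genuine neutron-flux excursion=true, given the evidence: 0.71*0.29 = 0.205900
Denominator P(scram | stuck control-rod sensor): 0.41*0.71 + 0.71*0.29 = 0.497000
Posterior = 0.205900 / 0.497000 ≈ 0.414
— stuck control-rod sensor explains away the evidence for genuine neutron-flux excursion.

Pr(genuine neutron-flux excursion | scram) ≈ 0.572; Pr(genuine neutron-flux excursion | scram, stuck control-rod sensor) ≈ 0.414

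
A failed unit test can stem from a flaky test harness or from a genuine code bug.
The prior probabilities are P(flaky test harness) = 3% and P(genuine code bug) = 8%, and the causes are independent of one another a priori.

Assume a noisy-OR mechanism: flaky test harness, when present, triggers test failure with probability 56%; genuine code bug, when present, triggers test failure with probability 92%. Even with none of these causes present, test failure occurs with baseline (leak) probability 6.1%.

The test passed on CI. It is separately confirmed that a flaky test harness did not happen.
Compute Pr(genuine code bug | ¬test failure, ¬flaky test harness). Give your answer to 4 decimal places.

Under noisy-OR, P(test failure | causes) = 1 − (1−0.061)·∏(1−qᵢ) over the active causes.
Sum P(¬test failure|·) weighted by the priors over both values of genuine code bug:
  P(¬test failure | ¬flaky test harness) = 0.939×0.92 + 0.07512×0.08
        = 0.863880 + 0.006010 = 0.869890
Configurations with genuine code bug contribute 0.006010, so
  P(genuine code bug | ¬test failure, ¬flaky test harness) = 0.006010 / 0.869890 ≈ 0.0069

Pr(genuine code bug | ¬test failure, ¬flaky test harness) ≈ 0.0069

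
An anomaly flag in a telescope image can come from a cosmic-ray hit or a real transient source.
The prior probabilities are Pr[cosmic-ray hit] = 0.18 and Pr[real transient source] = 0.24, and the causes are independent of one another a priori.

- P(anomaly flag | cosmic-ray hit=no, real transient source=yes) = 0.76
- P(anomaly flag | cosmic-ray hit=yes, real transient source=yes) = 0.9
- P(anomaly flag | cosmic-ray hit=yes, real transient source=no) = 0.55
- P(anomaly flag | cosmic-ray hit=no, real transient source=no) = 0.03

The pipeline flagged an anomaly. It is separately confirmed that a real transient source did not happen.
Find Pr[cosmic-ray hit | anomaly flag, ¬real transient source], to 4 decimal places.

Pr[cosmic-ray hit | anomaly flag, ¬real transient source] ≈ 0.8010

P(anomaly flag | ¬real transient source) = 0.03·0.82 + 0.55·0.18 = 0.024600 + 0.099000 = 0.123600
The cosmic-ray hit-present share is 0.55·0.18 = 0.099000.
P(cosmic-ray hit | anomaly flag, ¬real transient source) = 0.099000 / 0.123600 ≈ 0.8010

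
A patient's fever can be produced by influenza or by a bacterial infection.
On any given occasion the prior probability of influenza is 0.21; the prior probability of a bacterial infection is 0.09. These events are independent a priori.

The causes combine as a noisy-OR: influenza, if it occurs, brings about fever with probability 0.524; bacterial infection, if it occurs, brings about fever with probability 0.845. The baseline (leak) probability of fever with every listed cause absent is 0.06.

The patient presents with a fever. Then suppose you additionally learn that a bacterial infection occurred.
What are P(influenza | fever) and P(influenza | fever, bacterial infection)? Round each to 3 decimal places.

Under noisy-OR, P(fever | causes) = 1 − (1−0.06)·∏(1−qᵢ) over the active causes.
Numerator (weight on configurations with influenza): 0.105594 + 0.017589 = 0.123183
The normalizing constant is 0.06·0.79·0.91 + 0.8543·0.79·0.09 + 0.55256·0.21·0.91 + 0.930647·0.21·0.09 = 0.227058
Posterior = 0.123183 / 0.227058 ≈ 0.543

With the extra evidence:
Sum P(fever|·) weighted by the priors over both values of influenza:
  P(fever | bacterial infection) = 0.8543*0.79 + 0.930647*0.21
        = 0.674897 + 0.195436 = 0.870333
Configurations with influenza contribute 0.195436, so
  P(influenza | fever, bacterial infection) = 0.195436 / 0.870333 ≈ 0.225

P(influenza | fever) ≈ 0.543; P(influenza | fever, bacterial infection) ≈ 0.225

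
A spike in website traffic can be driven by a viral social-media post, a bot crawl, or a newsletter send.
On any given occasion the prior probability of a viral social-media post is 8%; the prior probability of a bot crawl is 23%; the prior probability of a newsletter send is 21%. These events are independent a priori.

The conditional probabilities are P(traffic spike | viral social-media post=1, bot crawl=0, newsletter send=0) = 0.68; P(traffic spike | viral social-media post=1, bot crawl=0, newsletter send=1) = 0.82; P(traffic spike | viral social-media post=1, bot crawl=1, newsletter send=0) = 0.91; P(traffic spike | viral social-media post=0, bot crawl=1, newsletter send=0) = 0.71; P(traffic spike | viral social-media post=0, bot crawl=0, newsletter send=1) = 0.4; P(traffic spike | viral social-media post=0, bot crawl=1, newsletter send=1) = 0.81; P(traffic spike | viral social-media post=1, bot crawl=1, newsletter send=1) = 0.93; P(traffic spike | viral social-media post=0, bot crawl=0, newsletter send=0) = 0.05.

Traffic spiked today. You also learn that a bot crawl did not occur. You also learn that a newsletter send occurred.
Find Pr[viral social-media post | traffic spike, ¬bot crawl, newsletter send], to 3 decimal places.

Pr[viral social-media post | traffic spike, ¬bot crawl, newsletter send] ≈ 0.151

P(traffic spike | ¬bot crawl, newsletter send) = 0.4×0.92 + 0.82×0.08 = 0.368000 + 0.065600 = 0.433600
The viral social-media post-present share is 0.82×0.08 = 0.065600.
P(viral social-media post | traffic spike, ¬bot crawl, newsletter send) = 0.065600 / 0.433600 ≈ 0.151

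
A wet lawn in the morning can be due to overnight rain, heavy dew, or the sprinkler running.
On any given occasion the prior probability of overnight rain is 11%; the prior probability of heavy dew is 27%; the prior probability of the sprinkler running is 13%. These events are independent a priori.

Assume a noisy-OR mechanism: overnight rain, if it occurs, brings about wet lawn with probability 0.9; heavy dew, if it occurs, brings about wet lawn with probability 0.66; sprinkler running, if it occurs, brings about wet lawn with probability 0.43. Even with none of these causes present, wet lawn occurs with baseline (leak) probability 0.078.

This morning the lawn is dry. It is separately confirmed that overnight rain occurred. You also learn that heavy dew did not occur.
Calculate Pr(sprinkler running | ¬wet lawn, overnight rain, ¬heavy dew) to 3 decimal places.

Pr(sprinkler running | ¬wet lawn, overnight rain, ¬heavy dew) ≈ 0.078

Under noisy-OR, P(wet lawn | causes) = 1 − (1−0.078)·∏(1−qᵢ) over the active causes.
P(¬wet lawn | overnight rain, ¬heavy dew) = 0.0922×0.87 + 0.052554×0.13 = 0.080214 + 0.006832 = 0.087046
Of this, 0.006832 comes from 0.052554×0.13 (the sprinkler running=true cases).
Hence the posterior is 0.006832/0.087046 ≈ 0.078.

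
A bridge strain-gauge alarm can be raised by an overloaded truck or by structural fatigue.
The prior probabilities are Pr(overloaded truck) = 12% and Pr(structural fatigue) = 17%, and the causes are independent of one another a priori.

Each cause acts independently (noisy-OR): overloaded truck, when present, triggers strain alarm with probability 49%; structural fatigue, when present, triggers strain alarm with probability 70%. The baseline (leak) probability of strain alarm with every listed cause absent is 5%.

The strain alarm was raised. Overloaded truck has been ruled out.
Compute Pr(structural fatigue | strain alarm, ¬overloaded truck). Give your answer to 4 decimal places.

Pr(structural fatigue | strain alarm, ¬overloaded truck) ≈ 0.7455

Under noisy-OR, P(strain alarm | causes) = 1 − (1−0.05)·∏(1−qᵢ) over the active causes.
Numerator (weight on configurations with structural fatigue): 0.715×0.17 = 0.121550
Denominator P(strain alarm | ¬overloaded truck): 0.05×0.83 + 0.715×0.17 = 0.163050
Posterior = 0.121550 / 0.163050 ≈ 0.7455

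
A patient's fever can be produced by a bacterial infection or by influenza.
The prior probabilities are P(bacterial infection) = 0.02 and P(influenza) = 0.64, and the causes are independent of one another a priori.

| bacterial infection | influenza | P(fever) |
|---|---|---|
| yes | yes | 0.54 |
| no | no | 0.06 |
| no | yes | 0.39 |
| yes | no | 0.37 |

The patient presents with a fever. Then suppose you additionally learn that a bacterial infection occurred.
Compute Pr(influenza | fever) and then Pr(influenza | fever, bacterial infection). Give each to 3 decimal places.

Pr(influenza | fever) ≈ 0.913; Pr(influenza | fever, bacterial infection) ≈ 0.722

Enumerate the 4 (bacterial infection, influenza) configurations and weight by the priors:
  P(fever) = 0.06*0.98*0.36 + 0.39*0.98*0.64 + 0.37*0.02*0.36 + 0.54*0.02*0.64
        = 0.021168 + 0.244608 + 0.002664 + 0.006912 = 0.275352
The terms with influenza present sum to 0.251520, so
  P(influenza | fever) = 0.251520 / 0.275352 ≈ 0.913

Now also conditioning on bacterial infection=true:
Numerator (weight on configurations with influenza): 0.54*0.64 = 0.345600
The normalizing constant is 0.37*0.36 + 0.54*0.64 = 0.478800
P(influenza | fever, bacterial infection) = 0.345600/0.478800 ≈ 0.722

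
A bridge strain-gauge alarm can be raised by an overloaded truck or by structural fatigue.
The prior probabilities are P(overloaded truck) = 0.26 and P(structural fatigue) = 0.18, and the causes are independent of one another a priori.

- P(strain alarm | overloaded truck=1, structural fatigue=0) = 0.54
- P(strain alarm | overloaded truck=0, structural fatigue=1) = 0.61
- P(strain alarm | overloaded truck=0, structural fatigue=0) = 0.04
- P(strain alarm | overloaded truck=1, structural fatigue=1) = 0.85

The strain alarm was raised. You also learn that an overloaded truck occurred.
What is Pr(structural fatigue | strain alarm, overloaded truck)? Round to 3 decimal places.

Numerator (weight on configurations with structural fatigue): 0.85*0.18 = 0.153000
Denominator P(strain alarm | overloaded truck): 0.54*0.82 + 0.85*0.18 = 0.595800
P(structural fatigue | strain alarm, overloaded truck) = 0.153000/0.595800 ≈ 0.257

Pr(structural fatigue | strain alarm, overloaded truck) ≈ 0.257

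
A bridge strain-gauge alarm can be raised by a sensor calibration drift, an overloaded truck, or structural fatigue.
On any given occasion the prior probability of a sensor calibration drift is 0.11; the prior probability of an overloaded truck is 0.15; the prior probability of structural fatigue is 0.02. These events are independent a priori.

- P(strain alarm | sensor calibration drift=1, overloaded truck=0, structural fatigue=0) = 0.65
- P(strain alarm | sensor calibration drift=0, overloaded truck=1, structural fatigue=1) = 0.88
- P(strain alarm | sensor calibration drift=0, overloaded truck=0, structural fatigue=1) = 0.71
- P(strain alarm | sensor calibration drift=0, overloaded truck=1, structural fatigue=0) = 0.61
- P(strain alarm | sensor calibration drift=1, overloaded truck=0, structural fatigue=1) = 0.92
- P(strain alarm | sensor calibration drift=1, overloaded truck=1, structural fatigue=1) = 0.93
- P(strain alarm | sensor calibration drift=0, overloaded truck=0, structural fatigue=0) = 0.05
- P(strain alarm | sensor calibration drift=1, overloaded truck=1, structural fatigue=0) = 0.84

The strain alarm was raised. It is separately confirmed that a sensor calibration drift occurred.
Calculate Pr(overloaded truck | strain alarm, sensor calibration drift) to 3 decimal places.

Numerator (weight on configurations with overloaded truck): 0.123480 + 0.002790 = 0.126270
The normalizing constant is 0.65·0.85·0.98 + 0.92·0.85·0.02 + 0.84·0.15·0.98 + 0.93·0.15·0.02 = 0.683360
P(overloaded truck | strain alarm, sensor calibration drift) = 0.126270/0.683360 ≈ 0.185

Pr(overloaded truck | strain alarm, sensor calibration drift) ≈ 0.185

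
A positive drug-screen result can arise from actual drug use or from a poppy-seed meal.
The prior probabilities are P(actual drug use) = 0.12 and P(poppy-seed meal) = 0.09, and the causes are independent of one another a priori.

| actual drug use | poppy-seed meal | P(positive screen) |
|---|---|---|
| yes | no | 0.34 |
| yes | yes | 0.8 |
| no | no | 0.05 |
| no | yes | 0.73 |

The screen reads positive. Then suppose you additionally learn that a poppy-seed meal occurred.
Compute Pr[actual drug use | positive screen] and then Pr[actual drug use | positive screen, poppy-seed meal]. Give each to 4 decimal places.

P(positive screen) = 0.05·0.88·0.91 + 0.73·0.88·0.09 + 0.34·0.12·0.91 + 0.8·0.12·0.09 = 0.040040 + 0.057816 + 0.037128 + 0.008640 = 0.143624
Restricting to configurations with actual drug use present: 0.037128 + 0.008640 = 0.045768.
Hence the posterior is 0.045768/0.143624 ≈ 0.3187.

With the extra evidence:
Enumerate both values of actual drug use and weight by the priors:
  P(positive screen | poppy-seed meal) = 0.73×0.88 + 0.8×0.12
        = 0.642400 + 0.096000 = 0.738400
Keeping only the actual drug use-present terms gives 0.096000, so
  P(actual drug use | positive screen, poppy-seed meal) = 0.096000 / 0.738400 ≈ 0.1300
This is intercausal reasoning (explaining away): once poppy-seed meal accounts for the positive screen, actual drug use becomes less likely.

Pr[actual drug use | positive screen] ≈ 0.3187; Pr[actual drug use | positive screen, poppy-seed meal] ≈ 0.1300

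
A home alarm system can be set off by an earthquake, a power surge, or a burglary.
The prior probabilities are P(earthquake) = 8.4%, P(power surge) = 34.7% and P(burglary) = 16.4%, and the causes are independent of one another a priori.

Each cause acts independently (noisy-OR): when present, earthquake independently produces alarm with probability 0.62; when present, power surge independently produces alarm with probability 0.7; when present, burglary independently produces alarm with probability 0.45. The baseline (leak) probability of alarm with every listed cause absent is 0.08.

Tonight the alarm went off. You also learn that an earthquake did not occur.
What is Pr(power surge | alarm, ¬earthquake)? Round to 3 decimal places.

Under noisy-OR, P(alarm | causes) = 1 − (1−0.08)·∏(1−qᵢ) over the active causes.
By total probability over the 4 (power surge, burglary) configurations:
  P(alarm | ¬earthquake) = 0.08*0.653*0.836 + 0.494*0.653*0.164 + 0.724*0.347*0.836 + 0.8482*0.347*0.164
        = 0.043673 + 0.052903 + 0.210027 + 0.048269 = 0.354872
Keeping only the power surge-present terms gives 0.258296, so
  P(power surge | alarm, ¬earthquake) = 0.258296 / 0.354872 ≈ 0.728

Pr(power surge | alarm, ¬earthquake) ≈ 0.728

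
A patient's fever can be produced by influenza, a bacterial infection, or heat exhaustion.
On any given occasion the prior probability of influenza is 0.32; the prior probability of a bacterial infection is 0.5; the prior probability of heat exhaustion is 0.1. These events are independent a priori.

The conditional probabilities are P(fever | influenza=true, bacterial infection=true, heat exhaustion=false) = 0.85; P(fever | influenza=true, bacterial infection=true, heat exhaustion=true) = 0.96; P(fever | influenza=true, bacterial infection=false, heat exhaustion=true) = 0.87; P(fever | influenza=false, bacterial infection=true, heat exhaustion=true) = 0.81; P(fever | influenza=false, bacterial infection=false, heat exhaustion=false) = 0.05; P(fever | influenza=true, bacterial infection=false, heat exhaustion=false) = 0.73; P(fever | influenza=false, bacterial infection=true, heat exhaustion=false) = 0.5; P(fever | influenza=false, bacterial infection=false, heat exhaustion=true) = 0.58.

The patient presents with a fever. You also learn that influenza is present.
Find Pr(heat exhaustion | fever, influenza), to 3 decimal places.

Sum P(fever|·) weighted by the priors over the 4 (bacterial infection, heat exhaustion) configurations:
  P(fever | influenza) = 0.73*0.5*0.9 + 0.87*0.5*0.1 + 0.85*0.5*0.9 + 0.96*0.5*0.1
        = 0.328500 + 0.043500 + 0.382500 + 0.048000 = 0.802500
Configurations with heat exhaustion contribute 0.091500, so
  P(heat exhaustion | fever, influenza) = 0.091500 / 0.802500 ≈ 0.114

Pr(heat exhaustion | fever, influenza) ≈ 0.114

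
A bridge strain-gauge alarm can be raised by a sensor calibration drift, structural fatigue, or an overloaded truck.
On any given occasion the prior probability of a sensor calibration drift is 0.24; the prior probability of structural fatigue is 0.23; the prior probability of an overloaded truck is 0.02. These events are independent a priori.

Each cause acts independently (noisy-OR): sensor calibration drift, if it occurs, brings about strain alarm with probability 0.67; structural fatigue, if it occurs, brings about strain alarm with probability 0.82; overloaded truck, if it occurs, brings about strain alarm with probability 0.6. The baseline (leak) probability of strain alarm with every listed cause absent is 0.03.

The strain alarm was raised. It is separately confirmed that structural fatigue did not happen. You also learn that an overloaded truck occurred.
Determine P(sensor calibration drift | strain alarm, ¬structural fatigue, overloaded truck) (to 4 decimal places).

P(sensor calibration drift | strain alarm, ¬structural fatigue, overloaded truck) ≈ 0.3103

Under noisy-OR, P(strain alarm | causes) = 1 − (1−0.03)·∏(1−qᵢ) over the active causes.
Sum P(strain alarm|·) weighted by the priors over both values of sensor calibration drift:
  P(strain alarm | ¬structural fatigue, overloaded truck) = 0.612*0.76 + 0.87196*0.24
        = 0.465120 + 0.209270 = 0.674390
Keeping only the sensor calibration drift-present terms gives 0.209270, so
  P(sensor calibration drift | strain alarm, ¬structural fatigue, overloaded truck) = 0.209270 / 0.674390 ≈ 0.3103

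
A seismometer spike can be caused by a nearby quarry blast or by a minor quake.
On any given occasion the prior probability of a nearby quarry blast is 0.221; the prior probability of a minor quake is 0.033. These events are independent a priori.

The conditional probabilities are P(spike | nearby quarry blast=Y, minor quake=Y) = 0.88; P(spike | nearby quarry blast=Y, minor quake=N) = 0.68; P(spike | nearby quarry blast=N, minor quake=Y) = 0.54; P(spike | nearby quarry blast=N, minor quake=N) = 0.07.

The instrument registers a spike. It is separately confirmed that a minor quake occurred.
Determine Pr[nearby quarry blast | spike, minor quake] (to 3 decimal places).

Pr[nearby quarry blast | spike, minor quake] ≈ 0.316

Sum P(spike|·) weighted by the priors over both values of nearby quarry blast:
  P(spike | minor quake) = 0.54×0.779 + 0.88×0.221
        = 0.420660 + 0.194480 = 0.615140
Configurations with nearby quarry blast contribute 0.194480, so
  P(nearby quarry blast | spike, minor quake) = 0.194480 / 0.615140 ≈ 0.316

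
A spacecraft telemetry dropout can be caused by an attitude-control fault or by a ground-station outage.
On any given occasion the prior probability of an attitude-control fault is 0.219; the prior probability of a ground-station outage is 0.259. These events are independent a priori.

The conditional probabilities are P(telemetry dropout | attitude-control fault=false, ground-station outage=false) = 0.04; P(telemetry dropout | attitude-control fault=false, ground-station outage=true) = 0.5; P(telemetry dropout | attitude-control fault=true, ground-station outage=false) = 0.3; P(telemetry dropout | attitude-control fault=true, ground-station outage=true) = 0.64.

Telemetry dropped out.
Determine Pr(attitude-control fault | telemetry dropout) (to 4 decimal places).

Pr(attitude-control fault | telemetry dropout) ≈ 0.4061

P(telemetry dropout) = 0.04×0.781×0.741 + 0.5×0.781×0.259 + 0.3×0.219×0.741 + 0.64×0.219×0.259 = 0.023149 + 0.101140 + 0.048684 + 0.036301 = 0.209274
Of this, 0.084985 comes from 0.048684 + 0.036301 (the attitude-control fault=true cases).
So P(attitude-control fault | telemetry dropout) = 0.084985/0.209274 ≈ 0.4061.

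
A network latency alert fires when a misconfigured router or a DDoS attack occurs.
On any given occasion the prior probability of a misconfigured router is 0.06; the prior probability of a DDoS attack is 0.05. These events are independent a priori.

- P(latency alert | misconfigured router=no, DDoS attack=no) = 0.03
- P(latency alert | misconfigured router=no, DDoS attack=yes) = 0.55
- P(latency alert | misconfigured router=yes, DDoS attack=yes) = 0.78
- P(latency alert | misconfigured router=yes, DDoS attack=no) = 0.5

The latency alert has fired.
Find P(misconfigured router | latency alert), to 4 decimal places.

P(misconfigured router | latency alert) ≈ 0.3694

Sum P(latency alert|·) weighted by the priors over the 4 (misconfigured router, DDoS attack) configurations:
  P(latency alert) = 0.03*0.94*0.95 + 0.55*0.94*0.05 + 0.5*0.06*0.95 + 0.78*0.06*0.05
        = 0.026790 + 0.025850 + 0.028500 + 0.002340 = 0.083480
The terms with misconfigured router present sum to 0.030840, so
  P(misconfigured router | latency alert) = 0.030840 / 0.083480 ≈ 0.3694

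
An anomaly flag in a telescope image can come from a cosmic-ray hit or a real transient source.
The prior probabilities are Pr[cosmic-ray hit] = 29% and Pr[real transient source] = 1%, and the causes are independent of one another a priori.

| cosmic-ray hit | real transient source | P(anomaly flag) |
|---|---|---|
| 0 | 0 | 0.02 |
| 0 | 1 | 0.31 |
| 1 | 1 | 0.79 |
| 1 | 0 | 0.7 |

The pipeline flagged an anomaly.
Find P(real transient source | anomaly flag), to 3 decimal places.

P(real transient source | anomaly flag) ≈ 0.020

P(anomaly flag) = 0.02·0.71·0.99 + 0.31·0.71·0.01 + 0.7·0.29·0.99 + 0.79·0.29·0.01 = 0.014058 + 0.002201 + 0.200970 + 0.002291 = 0.219520
Restricting to configurations with real transient source present: 0.002201 + 0.002291 = 0.004492.
Hence the posterior is 0.004492/0.219520 ≈ 0.020.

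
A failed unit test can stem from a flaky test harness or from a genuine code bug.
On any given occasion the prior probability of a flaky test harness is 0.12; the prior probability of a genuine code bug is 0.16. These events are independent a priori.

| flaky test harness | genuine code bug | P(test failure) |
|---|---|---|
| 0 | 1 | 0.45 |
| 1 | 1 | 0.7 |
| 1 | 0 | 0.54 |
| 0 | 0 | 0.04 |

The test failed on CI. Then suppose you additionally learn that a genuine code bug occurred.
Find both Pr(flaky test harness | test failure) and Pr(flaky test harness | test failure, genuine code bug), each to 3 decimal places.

Pr(flaky test harness | test failure) ≈ 0.422; Pr(flaky test harness | test failure, genuine code bug) ≈ 0.175

By total probability over the 4 (flaky test harness, genuine code bug) configurations:
  P(test failure) = 0.04·0.88·0.84 + 0.45·0.88·0.16 + 0.54·0.12·0.84 + 0.7·0.12·0.16
        = 0.029568 + 0.063360 + 0.054432 + 0.013440 = 0.160800
The terms with flaky test harness present sum to 0.067872, so
  P(flaky test harness | test failure) = 0.067872 / 0.160800 ≈ 0.422

With the extra evidence:
Weight on flaky test harness=true, given the evidence: 0.7×0.12 = 0.084000
Denominator P(test failure | genuine code bug): 0.45×0.88 + 0.7×0.12 = 0.480000
P(flaky test harness | test failure, genuine code bug) = 0.084000/0.480000 ≈ 0.175
This is intercausal reasoning (explaining away): once genuine code bug accounts for the test failure, flaky test harness becomes less likely.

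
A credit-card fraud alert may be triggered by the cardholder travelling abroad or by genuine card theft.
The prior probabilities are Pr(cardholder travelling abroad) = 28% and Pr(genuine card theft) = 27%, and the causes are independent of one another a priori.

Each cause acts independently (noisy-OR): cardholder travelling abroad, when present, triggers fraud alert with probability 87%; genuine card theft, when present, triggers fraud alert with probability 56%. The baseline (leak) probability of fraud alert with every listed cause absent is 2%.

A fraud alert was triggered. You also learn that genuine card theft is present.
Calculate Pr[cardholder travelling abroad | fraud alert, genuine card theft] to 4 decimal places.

Pr[cardholder travelling abroad | fraud alert, genuine card theft] ≈ 0.3922

Under noisy-OR, P(fraud alert | causes) = 1 − (1−0.02)·∏(1−qᵢ) over the active causes.
Enumerate both values of cardholder travelling abroad and weight by the priors:
  P(fraud alert | genuine card theft) = 0.5688·0.72 + 0.943944·0.28
        = 0.409536 + 0.264304 = 0.673840
Keeping only the cardholder travelling abroad-present terms gives 0.264304, so
  P(cardholder travelling abroad | fraud alert, genuine card theft) = 0.264304 / 0.673840 ≈ 0.3922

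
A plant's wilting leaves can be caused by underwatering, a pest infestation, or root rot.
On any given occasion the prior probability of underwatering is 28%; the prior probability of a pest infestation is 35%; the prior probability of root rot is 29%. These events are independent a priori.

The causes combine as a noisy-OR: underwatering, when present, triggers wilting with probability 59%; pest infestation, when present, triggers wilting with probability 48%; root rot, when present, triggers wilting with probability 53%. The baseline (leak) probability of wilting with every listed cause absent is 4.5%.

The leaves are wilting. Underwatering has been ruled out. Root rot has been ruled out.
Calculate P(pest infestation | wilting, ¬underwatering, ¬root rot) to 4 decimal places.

P(pest infestation | wilting, ¬underwatering, ¬root rot) ≈ 0.8576

Under noisy-OR, P(wilting | causes) = 1 − (1−0.045)·∏(1−qᵢ) over the active causes.
P(wilting | ¬underwatering, ¬root rot) = 0.045×0.65 + 0.5034×0.35 = 0.029250 + 0.176190 = 0.205440
Of this, 0.176190 comes from 0.5034×0.35 (the pest infestation=true cases).
Hence the posterior is 0.176190/0.205440 ≈ 0.8576.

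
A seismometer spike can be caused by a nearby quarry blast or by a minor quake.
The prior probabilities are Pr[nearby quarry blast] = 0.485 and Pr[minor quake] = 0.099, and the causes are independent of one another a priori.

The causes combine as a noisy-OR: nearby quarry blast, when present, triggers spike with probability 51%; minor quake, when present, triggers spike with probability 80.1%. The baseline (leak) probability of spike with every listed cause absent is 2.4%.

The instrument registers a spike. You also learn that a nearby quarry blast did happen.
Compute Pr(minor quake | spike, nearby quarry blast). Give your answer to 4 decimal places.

Pr(minor quake | spike, nearby quarry blast) ≈ 0.1601

Under noisy-OR, P(spike | causes) = 1 − (1−0.024)·∏(1−qᵢ) over the active causes.
Weight on minor quake=true, given the evidence: 0.90483*0.099 = 0.089578
The normalizing constant is 0.52176*0.901 + 0.90483*0.099 = 0.559684
P(minor quake | spike, nearby quarry blast) = 0.089578/0.559684 ≈ 0.1601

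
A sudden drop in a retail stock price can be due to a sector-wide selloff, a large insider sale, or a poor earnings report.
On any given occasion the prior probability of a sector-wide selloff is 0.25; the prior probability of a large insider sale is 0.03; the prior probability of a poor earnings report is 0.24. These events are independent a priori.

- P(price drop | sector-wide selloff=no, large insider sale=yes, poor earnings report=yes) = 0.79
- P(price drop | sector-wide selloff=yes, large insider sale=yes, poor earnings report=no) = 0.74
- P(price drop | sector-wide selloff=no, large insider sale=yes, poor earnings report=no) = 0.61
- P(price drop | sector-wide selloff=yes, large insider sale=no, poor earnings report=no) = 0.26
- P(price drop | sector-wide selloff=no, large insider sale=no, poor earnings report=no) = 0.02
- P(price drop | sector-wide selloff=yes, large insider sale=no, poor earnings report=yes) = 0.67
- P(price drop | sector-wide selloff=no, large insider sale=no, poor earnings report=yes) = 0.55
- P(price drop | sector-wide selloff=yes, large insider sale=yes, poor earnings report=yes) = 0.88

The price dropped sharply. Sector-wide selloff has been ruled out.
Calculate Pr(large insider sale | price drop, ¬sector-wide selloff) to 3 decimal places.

Pr(large insider sale | price drop, ¬sector-wide selloff) ≈ 0.121

Sum P(price drop|·) weighted by the priors over the 4 (large insider sale, poor earnings report) configurations:
  P(price drop | ¬sector-wide selloff) = 0.02·0.97·0.76 + 0.55·0.97·0.24 + 0.61·0.03·0.76 + 0.79·0.03·0.24
        = 0.014744 + 0.128040 + 0.013908 + 0.005688 = 0.162380
Configurations with large insider sale contribute 0.019596, so
  P(large insider sale | price drop, ¬sector-wide selloff) = 0.019596 / 0.162380 ≈ 0.121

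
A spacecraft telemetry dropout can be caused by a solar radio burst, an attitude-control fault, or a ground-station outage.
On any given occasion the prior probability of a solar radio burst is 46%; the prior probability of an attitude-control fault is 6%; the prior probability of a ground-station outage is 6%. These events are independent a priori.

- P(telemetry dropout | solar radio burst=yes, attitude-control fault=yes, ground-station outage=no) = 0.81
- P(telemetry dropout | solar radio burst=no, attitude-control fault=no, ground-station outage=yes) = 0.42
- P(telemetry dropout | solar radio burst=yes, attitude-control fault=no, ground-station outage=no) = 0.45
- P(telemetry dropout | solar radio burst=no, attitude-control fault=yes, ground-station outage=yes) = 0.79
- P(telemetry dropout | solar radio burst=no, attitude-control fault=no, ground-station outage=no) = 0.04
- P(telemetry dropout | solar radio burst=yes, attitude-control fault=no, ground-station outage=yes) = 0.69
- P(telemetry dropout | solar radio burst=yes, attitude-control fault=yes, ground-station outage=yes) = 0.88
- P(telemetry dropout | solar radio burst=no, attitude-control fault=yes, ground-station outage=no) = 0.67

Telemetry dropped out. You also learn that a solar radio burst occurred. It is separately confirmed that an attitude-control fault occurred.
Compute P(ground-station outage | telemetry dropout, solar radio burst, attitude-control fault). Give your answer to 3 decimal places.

P(telemetry dropout | solar radio burst, attitude-control fault) = 0.81*0.94 + 0.88*0.06 = 0.761400 + 0.052800 = 0.814200
The ground-station outage-present share is 0.88*0.06 = 0.052800.
P(ground-station outage | telemetry dropout, solar radio burst, attitude-control fault) = 0.052800 / 0.814200 ≈ 0.065

P(ground-station outage | telemetry dropout, solar radio burst, attitude-control fault) ≈ 0.065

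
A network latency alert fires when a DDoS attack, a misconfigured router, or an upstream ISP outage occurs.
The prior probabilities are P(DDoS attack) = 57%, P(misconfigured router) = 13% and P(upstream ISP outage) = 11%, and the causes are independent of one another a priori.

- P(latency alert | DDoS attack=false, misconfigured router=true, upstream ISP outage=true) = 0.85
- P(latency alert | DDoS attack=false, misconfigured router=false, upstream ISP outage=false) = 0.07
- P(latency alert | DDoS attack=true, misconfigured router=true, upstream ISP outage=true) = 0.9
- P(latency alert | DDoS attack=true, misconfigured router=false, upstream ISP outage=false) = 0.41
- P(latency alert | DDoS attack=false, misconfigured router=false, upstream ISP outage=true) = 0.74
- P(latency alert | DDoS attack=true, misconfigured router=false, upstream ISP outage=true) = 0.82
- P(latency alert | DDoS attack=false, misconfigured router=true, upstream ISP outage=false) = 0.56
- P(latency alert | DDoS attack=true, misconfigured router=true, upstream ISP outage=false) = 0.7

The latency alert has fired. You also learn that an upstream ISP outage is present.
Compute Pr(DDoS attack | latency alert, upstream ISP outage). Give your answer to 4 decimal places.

By total probability over the 4 (DDoS attack, misconfigured router) configurations:
  P(latency alert | upstream ISP outage) = 0.74×0.43×0.87 + 0.85×0.43×0.13 + 0.82×0.57×0.87 + 0.9×0.57×0.13
        = 0.276834 + 0.047515 + 0.406638 + 0.066690 = 0.797677
Keeping only the DDoS attack-present terms gives 0.473328, so
  P(DDoS attack | latency alert, upstream ISP outage) = 0.473328 / 0.797677 ≈ 0.5934

Pr(DDoS attack | latency alert, upstream ISP outage) ≈ 0.5934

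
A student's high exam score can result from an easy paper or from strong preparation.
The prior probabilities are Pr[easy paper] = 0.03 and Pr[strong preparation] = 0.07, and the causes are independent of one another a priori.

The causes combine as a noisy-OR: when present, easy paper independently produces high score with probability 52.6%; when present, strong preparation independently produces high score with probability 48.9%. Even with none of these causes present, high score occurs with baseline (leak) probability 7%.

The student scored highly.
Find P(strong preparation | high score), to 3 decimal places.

P(strong preparation | high score) ≈ 0.321

Under noisy-OR, P(high score | causes) = 1 − (1−0.07)·∏(1−qᵢ) over the active causes.
Enumerate the 4 (easy paper, strong preparation) configurations and weight by the priors:
  P(high score) = 0.07×0.97×0.93 + 0.52477×0.97×0.07 + 0.55918×0.03×0.93 + 0.774741×0.03×0.07
        = 0.063147 + 0.035632 + 0.015601 + 0.001627 = 0.116007
Keeping only the strong preparation-present terms gives 0.037259, so
  P(strong preparation | high score) = 0.037259 / 0.116007 ≈ 0.321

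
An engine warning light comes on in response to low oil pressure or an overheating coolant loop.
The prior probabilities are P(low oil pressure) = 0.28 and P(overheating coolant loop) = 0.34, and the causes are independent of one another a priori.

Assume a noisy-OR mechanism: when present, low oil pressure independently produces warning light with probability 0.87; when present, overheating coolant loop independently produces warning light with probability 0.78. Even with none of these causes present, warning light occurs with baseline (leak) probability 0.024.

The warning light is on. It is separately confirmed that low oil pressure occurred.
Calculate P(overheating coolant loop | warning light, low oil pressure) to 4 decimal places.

Under noisy-OR, P(warning light | causes) = 1 − (1−0.024)·∏(1−qᵢ) over the active causes.
Enumerate both values of overheating coolant loop and weight by the priors:
  P(warning light | low oil pressure) = 0.87312*0.66 + 0.972086*0.34
        = 0.576259 + 0.330509 = 0.906768
The terms with overheating coolant loop present sum to 0.330509, so
  P(overheating coolant loop | warning light, low oil pressure) = 0.330509 / 0.906768 ≈ 0.3645

P(overheating coolant loop | warning light, low oil pressure) ≈ 0.3645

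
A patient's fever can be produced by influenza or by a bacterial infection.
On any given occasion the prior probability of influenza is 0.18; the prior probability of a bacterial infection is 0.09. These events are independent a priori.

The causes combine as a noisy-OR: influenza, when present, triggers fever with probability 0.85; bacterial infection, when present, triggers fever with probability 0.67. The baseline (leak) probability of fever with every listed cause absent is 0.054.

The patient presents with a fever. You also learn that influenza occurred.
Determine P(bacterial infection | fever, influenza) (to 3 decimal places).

P(bacterial infection | fever, influenza) ≈ 0.099

Under noisy-OR, P(fever | causes) = 1 − (1−0.054)·∏(1−qᵢ) over the active causes.
Enumerate both values of bacterial infection and weight by the priors:
  P(fever | influenza) = 0.8581×0.91 + 0.953173×0.09
        = 0.780871 + 0.085786 = 0.866657
Keeping only the bacterial infection-present terms gives 0.085786, so
  P(bacterial infection | fever, influenza) = 0.085786 / 0.866657 ≈ 0.099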